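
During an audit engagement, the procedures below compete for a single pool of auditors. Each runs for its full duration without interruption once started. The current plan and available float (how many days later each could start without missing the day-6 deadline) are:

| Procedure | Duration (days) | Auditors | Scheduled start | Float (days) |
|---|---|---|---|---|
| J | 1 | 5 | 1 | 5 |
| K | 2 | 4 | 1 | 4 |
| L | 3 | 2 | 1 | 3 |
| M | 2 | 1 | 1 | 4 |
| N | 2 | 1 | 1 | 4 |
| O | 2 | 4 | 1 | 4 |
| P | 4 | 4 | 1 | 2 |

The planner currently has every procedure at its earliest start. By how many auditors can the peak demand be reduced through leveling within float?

12

Early-start peak: d1:21  d2:16  d3:6  d4:4  d5:0  d6:0 ⇒ 21.
Leveled (J@1, K@1, L@2, M@2, N@2, O@5, P@3): d1:9  d2:8  d3:8  d4:6  d5:8  d6:8 ⇒ 9.
Reduction 21 − 9 = 12.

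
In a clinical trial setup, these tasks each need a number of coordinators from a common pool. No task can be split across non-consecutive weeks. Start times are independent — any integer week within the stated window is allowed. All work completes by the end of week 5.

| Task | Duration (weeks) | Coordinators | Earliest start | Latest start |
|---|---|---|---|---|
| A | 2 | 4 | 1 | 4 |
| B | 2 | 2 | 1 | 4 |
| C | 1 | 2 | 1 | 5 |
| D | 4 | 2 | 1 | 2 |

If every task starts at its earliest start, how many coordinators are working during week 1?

10

At early start, week 1 has: A, B, C, D.
Demand: 4 + 2 + 2 + 2 = 10.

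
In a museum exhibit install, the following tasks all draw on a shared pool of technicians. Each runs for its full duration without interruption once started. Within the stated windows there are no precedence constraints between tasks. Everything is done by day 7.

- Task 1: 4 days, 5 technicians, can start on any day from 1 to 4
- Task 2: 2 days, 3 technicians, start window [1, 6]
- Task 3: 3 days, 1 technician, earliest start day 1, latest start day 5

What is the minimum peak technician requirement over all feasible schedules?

5

Early-start (Task 1@1, Task 2@1, Task 3@1) gives peak 9: d1:9  d2:9  d3:6  d4:5  d5:0  d6:0  d7:0.
Shift Task 2→5, Task 3→5.
Schedule Task 1@1, Task 2@5, Task 3@5: d1:5  d2:5  d3:5  d4:5  d5:4  d6:4  d7:1 — peak 5.
Total technician-days = 29 over 7 days ⇒ peak ≥ ⌈29/7⌉ = 5, so 5 is optimal.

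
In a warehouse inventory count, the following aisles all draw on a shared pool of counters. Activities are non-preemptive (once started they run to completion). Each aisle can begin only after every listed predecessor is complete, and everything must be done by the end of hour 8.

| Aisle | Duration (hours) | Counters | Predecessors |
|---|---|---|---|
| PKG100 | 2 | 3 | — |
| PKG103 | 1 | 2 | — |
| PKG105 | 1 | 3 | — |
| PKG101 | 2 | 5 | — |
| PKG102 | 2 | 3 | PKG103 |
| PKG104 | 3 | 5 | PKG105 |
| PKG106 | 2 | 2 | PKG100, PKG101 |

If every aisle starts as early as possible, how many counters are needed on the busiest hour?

16

Early-start schedule: PKG100@1, PKG103@1, PKG105@1, PKG101@1, PKG102@2, PKG104@2, PKG106@3.
Load per hour: hour 1: 13, hour 2: 16, hour 3: 10, hour 4: 7, hour 5: 0, hour 6: 0, hour 7: 0, hour 8: 0.
Peak is 16.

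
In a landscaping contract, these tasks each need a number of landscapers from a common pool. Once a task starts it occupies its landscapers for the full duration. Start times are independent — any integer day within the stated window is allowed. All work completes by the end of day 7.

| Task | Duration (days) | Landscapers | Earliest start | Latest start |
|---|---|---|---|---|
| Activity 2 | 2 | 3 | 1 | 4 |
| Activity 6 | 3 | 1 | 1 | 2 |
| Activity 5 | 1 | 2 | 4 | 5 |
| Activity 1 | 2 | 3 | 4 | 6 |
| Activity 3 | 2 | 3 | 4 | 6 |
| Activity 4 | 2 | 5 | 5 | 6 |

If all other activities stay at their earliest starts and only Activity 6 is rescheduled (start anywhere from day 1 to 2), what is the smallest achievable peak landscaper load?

Activity 6@1: d1:4  d2:4  d3:1  d4:8  d5:11  d6:5  d7:0 → peak 11
Activity 6@2: d1:3  d2:4  d3:1  d4:9  d5:11  d6:5  d7:0 → peak 11
Best is Activity 6@1, peak 11.

11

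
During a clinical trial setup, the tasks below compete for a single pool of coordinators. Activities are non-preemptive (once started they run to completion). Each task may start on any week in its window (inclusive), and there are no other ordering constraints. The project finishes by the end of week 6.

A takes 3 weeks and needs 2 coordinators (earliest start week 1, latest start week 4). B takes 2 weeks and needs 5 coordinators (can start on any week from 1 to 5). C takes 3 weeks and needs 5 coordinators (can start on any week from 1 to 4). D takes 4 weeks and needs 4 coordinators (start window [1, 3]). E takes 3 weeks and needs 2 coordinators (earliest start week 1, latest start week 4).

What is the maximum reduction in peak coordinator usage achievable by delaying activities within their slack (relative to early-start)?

9

Early-start peak: w1:18  w2:18  w3:13  w4:4  w5:0  w6:0 ⇒ 18.
Leveled (A@1, B@1, C@4, D@3, E@1): w1:9  w2:9  w3:8  w4:9  w5:9  w6:9 ⇒ 9.
Reduction 18 − 9 = 9.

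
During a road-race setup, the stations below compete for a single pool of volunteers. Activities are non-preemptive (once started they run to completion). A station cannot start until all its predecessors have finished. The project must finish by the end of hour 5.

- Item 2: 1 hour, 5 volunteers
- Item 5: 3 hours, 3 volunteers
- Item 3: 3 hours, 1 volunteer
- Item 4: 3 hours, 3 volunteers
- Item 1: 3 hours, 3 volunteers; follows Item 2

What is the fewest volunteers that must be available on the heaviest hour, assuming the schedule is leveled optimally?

10

Early-start (Item 2@1, Item 5@1, Item 3@1, Item 4@1, Item 1@2) gives peak 12: h1:12  h2:10  h3:10  h4:3  h5:0.
Shift Item 4→2.
Schedule Item 2@1, Item 5@1, Item 3@1, Item 4@2, Item 1@2: h1:9  h2:10  h3:10  h4:6  h5:0 — peak 10.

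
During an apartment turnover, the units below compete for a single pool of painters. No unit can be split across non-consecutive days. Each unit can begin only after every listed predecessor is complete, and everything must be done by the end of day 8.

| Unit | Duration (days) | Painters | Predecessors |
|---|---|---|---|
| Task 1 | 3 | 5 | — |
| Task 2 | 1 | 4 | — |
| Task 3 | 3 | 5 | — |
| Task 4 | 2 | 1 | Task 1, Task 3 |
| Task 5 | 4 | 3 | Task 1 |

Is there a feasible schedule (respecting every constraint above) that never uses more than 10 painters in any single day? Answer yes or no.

yes

Schedule Task 1@1, Task 2@7, Task 3@4, Task 4@7, Task 5@4: d1:5  d2:5  d3:5  d4:8  d5:8  d6:8  d7:8  d8:1 — peak 8 ≤ 10.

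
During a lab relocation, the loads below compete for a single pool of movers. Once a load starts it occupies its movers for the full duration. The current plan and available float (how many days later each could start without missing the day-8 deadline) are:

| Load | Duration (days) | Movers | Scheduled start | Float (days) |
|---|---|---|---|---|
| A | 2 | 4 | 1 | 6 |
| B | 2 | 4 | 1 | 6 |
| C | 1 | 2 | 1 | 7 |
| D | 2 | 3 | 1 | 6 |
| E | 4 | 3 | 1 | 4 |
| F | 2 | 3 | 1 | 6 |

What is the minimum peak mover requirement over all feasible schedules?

Early-start (A@1, B@1, C@1, D@1, E@1, F@1) gives peak 19: d1:19  d2:17  d3:3  d4:3  d5:0  d6:0  d7:0  d8:0.
Shift B→3, D→5, E→5, F→7.
Schedule A@1, B@3, C@1, D@5, E@5, F@7: d1:6  d2:4  d3:4  d4:4  d5:6  d6:6  d7:6  d8:6 — peak 6.
Total mover-days = 42 over 8 days ⇒ peak ≥ ⌈42/8⌉ = 6, so 6 is optimal.

6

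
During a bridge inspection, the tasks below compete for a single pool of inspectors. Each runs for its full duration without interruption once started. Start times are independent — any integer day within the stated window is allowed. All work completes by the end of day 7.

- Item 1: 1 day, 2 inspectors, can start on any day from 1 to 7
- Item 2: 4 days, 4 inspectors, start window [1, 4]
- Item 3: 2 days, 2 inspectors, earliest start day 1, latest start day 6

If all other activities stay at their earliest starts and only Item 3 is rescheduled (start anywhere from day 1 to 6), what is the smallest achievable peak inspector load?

Item 3@1: d1:8  d2:6  d3:4  d4:4  d5:0  d6:0  d7:0 → peak 8
Item 3@2: d1:6  d2:6  d3:6  d4:4  d5:0  d6:0  d7:0 → peak 6
Item 3@3: d1:6  d2:4  d3:6  d4:6  d5:0  d6:0  d7:0 → peak 6
Item 3@4: d1:6  d2:4  d3:4  d4:6  d5:2  d6:0  d7:0 → peak 6
Item 3@5: d1:6  d2:4  d3:4  d4:4  d5:2  d6:2  d7:0 → peak 6
Item 3@6: d1:6  d2:4  d3:4  d4:4  d5:0  d6:2  d7:2 → peak 6
Best is Item 3@2, peak 6.

6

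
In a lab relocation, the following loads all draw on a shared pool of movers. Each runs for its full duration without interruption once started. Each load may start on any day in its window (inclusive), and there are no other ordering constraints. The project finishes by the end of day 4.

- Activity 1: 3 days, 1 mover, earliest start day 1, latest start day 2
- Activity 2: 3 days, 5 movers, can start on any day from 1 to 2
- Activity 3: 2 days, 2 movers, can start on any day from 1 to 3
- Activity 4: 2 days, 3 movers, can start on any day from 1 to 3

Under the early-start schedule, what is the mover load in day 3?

At early start, day 3 has: Activity 1, Activity 2.
Demand: 1 + 5 = 6.

6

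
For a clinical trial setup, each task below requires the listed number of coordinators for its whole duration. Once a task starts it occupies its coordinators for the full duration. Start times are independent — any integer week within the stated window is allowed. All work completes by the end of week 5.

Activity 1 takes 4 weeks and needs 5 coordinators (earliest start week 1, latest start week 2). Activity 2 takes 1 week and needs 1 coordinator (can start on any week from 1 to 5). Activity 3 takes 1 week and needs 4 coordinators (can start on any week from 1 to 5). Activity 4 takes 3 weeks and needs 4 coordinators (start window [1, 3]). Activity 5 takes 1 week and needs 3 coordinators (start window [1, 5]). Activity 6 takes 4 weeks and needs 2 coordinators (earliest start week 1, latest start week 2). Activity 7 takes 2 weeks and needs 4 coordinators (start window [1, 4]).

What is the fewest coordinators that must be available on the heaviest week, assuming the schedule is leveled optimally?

12

Early-start (Activity 1@1, Activity 2@1, Activity 3@1, Activity 4@1, Activity 5@1, Activity 6@1, Activity 7@1) gives peak 23: w1:23  w2:15  w3:11  w4:7  w5:0.
Shift Activity 3→5, Activity 5→5, Activity 7→4.
Schedule Activity 1@1, Activity 2@1, Activity 3@5, Activity 4@1, Activity 5@5, Activity 6@1, Activity 7@4: w1:12  w2:11  w3:11  w4:11  w5:11 — peak 12.
Total coordinator-weeks = 56 over 5 weeks ⇒ peak ≥ ⌈56/5⌉ = 12, so 12 is optimal.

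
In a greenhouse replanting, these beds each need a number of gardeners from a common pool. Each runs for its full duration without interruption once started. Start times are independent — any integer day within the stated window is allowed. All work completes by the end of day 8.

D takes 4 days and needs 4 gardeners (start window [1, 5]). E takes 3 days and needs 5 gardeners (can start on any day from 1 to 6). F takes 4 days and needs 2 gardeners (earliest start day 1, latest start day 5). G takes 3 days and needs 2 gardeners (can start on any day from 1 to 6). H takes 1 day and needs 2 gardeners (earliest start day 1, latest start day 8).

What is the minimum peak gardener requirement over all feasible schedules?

7

Early-start (D@1, E@1, F@1, G@1, H@1) gives peak 15: d1:15  d2:13  d3:13  d4:6  d5:0  d6:0  d7:0  d8:0.
Shift E→5, G→5, H→8.
Schedule D@1, E@5, F@1, G@5, H@8: d1:6  d2:6  d3:6  d4:6  d5:7  d6:7  d7:7  d8:2 — peak 7.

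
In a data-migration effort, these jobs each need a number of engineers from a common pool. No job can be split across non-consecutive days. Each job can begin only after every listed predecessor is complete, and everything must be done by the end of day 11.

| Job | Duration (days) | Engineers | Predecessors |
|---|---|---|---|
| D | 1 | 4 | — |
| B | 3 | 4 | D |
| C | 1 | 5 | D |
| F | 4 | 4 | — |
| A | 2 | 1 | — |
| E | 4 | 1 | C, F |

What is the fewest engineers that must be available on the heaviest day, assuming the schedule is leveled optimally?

Early-start (D@1, B@2, C@2, F@1, A@1, E@5) gives peak 14: d1:9  d2:14  d3:8  d4:8  d5:1  d6:1  d7:1  d8:1  d9:0  d10:0  d11:0.
Shift B→7, F→3, A→3, E→7.
Schedule D@1, B@7, C@2, F@3, A@3, E@7: d1:4  d2:5  d3:5  d4:5  d5:4  d6:4  d7:5  d8:5  d9:5  d10:1  d11:0 — peak 5.

5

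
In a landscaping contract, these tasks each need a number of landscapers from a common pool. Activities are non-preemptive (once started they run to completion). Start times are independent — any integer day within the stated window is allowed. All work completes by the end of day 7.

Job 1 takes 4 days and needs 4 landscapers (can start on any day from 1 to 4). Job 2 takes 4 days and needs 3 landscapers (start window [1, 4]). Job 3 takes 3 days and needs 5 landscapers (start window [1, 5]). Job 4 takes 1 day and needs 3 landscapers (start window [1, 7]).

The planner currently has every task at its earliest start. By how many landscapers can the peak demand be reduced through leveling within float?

Early-start peak: d1:15  d2:12  d3:12  d4:7  d5:0  d6:0  d7:0 ⇒ 15.
Leveled (Job 1@1, Job 2@1, Job 3@5, Job 4@5): d1:7  d2:7  d3:7  d4:7  d5:8  d6:5  d7:5 ⇒ 8.
Reduction 15 − 8 = 7.

7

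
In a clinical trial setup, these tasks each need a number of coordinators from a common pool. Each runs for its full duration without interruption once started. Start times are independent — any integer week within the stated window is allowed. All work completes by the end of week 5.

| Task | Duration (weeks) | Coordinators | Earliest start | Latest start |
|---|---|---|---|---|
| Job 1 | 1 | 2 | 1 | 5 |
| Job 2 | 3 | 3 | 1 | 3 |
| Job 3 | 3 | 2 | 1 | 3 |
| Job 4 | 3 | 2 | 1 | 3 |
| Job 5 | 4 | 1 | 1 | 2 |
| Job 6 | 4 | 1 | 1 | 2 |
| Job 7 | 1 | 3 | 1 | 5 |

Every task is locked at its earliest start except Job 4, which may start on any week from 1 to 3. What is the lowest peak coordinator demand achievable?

12

Job 4@1: w1:14  w2:9  w3:9  w4:2  w5:0 → peak 14
Job 4@2: w1:12  w2:9  w3:9  w4:4  w5:0 → peak 12
Job 4@3: w1:12  w2:7  w3:9  w4:4  w5:2 → peak 12
Best is Job 4@2, peak 12.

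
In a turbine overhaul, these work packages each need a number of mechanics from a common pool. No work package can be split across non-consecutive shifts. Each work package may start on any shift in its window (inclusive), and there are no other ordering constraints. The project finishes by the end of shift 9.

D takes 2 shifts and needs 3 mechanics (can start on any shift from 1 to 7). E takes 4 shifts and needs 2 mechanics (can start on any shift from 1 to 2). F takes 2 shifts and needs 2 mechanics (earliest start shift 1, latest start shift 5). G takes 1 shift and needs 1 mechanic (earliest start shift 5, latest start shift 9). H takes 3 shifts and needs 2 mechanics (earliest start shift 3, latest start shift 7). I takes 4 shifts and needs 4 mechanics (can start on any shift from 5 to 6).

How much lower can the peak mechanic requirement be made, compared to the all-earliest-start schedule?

Early-start peak: s1:7  s2:7  s3:4  s4:4  s5:7  s6:4  s7:4  s8:4  s9:0 ⇒ 7.
Leveled (D@1, E@1, F@3, G@5, H@3, I@6): s1:5  s2:5  s3:6  s4:6  s5:3  s6:4  s7:4  s8:4  s9:4 ⇒ 6.
Reduction 7 − 6 = 1.

1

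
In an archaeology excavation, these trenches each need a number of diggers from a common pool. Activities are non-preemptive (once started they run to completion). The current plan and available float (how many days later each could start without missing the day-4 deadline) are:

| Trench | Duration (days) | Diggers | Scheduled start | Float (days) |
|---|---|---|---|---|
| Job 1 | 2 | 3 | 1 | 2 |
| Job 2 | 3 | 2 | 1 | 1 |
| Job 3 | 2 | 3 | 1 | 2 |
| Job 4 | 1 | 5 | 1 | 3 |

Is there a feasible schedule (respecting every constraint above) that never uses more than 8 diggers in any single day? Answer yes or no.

yes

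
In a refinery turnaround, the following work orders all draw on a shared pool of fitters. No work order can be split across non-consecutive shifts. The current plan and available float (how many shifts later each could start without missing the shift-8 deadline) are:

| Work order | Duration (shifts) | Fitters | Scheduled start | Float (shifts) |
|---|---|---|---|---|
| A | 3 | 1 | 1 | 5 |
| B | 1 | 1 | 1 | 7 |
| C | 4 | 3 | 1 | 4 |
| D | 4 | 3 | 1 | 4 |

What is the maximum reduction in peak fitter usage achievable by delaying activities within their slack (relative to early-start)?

Early-start peak: s1:8  s2:7  s3:7  s4:6  s5:0  s6:0  s7:0  s8:0 ⇒ 8.
Leveled (A@1, B@4, C@1, D@5): s1:4  s2:4  s3:4  s4:4  s5:3  s6:3  s7:3  s8:3 ⇒ 4.
Reduction 8 − 4 = 4.

4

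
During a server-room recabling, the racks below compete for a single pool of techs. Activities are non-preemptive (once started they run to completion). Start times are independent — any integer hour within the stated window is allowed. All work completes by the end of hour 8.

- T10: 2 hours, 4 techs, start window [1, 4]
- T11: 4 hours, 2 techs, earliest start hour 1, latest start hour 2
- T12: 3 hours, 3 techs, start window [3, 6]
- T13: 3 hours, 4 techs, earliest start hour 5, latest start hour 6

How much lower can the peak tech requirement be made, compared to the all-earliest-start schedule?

Early-start peak: h1:6  h2:6  h3:5  h4:5  h5:7  h6:4  h7:4  h8:0 ⇒ 7.
Leveled (T10@1, T11@1, T12@3, T13@6): h1:6  h2:6  h3:5  h4:5  h5:3  h6:4  h7:4  h8:4 ⇒ 6.
Reduction 7 − 6 = 1.

1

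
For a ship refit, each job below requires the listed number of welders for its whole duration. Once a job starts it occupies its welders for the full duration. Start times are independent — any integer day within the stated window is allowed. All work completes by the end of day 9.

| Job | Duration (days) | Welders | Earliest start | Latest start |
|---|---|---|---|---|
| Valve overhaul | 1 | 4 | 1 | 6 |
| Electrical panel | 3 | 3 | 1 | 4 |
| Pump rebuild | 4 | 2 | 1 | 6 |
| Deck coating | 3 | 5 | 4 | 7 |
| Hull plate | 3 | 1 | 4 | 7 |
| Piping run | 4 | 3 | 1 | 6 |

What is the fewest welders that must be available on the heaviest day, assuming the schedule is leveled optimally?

7

Early-start (Valve overhaul@1, Electrical panel@1, Pump rebuild@1, Deck coating@4, Hull plate@4, Piping run@1) gives peak 12: d1:12  d2:8  d3:8  d4:11  d5:6  d6:6  d7:0  d8:0  d9:0.
Shift Pump rebuild→4, Deck coating→7, Piping run→2.
Schedule Valve overhaul@1, Electrical panel@1, Pump rebuild@4, Deck coating@7, Hull plate@4, Piping run@2: d1:7  d2:6  d3:6  d4:6  d5:6  d6:3  d7:7  d8:5  d9:5 — peak 7.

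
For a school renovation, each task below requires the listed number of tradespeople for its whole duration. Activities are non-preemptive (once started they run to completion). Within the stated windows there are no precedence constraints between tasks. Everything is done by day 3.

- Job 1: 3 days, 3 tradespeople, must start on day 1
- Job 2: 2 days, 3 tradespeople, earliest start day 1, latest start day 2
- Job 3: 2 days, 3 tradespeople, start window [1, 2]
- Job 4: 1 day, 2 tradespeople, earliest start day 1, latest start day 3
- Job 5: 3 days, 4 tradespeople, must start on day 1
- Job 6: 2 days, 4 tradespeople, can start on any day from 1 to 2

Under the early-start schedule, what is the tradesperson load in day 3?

7

At early start, day 3 has: Job 1, Job 5.
Demand: 3 + 4 = 7.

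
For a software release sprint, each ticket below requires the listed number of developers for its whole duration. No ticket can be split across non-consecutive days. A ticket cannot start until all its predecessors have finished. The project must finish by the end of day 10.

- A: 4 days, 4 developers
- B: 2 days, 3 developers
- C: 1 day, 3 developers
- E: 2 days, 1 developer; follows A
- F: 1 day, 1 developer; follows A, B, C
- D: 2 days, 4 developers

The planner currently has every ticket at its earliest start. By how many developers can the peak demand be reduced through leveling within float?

Early-start peak: d1:14  d2:11  d3:4  d4:4  d5:2  d6:1  d7:0  d8:0  d9:0  d10:0 ⇒ 14.
Leveled (A@1, B@5, C@7, E@5, F@8, D@9): d1:4  d2:4  d3:4  d4:4  d5:4  d6:4  d7:3  d8:1  d9:4  d10:4 ⇒ 4.
Reduction 14 − 4 = 10.

10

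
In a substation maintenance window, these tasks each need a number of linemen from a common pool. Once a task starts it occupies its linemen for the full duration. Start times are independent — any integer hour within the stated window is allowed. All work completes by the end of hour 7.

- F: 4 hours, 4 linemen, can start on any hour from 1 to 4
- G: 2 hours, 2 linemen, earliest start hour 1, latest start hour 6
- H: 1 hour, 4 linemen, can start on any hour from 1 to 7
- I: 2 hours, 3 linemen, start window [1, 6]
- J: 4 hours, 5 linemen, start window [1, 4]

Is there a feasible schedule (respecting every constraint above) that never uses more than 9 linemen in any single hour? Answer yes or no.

yes

Schedule F@1, G@1, H@3, I@1, J@4: h1:9  h2:9  h3:8  h4:9  h5:5  h6:5  h7:5 — peak 9 ≤ 9.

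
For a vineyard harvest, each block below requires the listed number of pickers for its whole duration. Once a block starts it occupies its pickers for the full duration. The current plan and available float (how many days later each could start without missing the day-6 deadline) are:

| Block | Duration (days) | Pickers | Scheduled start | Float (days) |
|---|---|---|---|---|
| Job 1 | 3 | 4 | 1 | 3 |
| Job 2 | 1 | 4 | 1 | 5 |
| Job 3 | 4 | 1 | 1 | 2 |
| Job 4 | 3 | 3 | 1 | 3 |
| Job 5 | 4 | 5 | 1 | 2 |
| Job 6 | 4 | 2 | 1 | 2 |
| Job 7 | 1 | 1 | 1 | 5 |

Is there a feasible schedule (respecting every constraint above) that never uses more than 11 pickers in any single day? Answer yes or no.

The minimum achievable peak is 12; 11 < 12, so no feasible schedule stays within the cap.

no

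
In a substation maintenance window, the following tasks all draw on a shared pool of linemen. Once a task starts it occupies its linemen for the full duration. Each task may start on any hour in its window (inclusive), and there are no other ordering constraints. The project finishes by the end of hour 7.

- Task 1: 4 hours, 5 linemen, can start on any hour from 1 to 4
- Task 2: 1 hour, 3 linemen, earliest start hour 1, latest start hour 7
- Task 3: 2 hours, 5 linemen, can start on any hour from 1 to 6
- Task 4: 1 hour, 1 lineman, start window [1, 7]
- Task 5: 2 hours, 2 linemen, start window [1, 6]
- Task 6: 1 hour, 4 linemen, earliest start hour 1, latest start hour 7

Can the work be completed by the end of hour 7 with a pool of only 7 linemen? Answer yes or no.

yes

Schedule Task 1@1, Task 2@5, Task 3@6, Task 4@1, Task 5@2, Task 6@5: h1:6  h2:7  h3:7  h4:5  h5:7  h6:5  h7:5 — peak 7 ≤ 7.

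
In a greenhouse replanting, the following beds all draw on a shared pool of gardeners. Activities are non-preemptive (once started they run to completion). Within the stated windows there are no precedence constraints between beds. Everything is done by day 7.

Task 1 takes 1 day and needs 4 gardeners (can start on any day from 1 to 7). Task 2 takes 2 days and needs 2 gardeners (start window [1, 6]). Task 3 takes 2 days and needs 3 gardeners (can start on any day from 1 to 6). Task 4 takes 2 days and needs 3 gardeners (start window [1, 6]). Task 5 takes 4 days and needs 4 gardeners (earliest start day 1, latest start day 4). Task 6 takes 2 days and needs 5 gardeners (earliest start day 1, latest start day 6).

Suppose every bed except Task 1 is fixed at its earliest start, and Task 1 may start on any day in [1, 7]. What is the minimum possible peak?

17

Task 1@1: d1:21  d2:17  d3:4  d4:4  d5:0  d6:0  d7:0 → peak 21
Task 1@2: d1:17  d2:21  d3:4  d4:4  d5:0  d6:0  d7:0 → peak 21
Task 1@3: d1:17  d2:17  d3:8  d4:4  d5:0  d6:0  d7:0 → peak 17
Task 1@4: d1:17  d2:17  d3:4  d4:8  d5:0  d6:0  d7:0 → peak 17
Task 1@5: d1:17  d2:17  d3:4  d4:4  d5:4  d6:0  d7:0 → peak 17
Task 1@6: d1:17  d2:17  d3:4  d4:4  d5:0  d6:4  d7:0 → peak 17
Task 1@7: d1:17  d2:17  d3:4  d4:4  d5:0  d6:0  d7:4 → peak 17
Best is Task 1@3, peak 17.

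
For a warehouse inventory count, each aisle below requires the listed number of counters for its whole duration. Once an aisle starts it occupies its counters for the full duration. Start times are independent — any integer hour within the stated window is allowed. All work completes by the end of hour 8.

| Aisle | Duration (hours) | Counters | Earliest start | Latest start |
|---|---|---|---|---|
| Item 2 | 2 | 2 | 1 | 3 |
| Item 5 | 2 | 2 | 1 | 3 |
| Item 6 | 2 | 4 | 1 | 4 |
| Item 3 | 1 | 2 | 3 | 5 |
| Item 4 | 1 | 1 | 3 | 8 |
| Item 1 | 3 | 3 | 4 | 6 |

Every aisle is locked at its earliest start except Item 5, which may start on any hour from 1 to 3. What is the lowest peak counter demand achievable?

6

Item 5@1: h1:8  h2:8  h3:3  h4:3  h5:3  h6:3  h7:0  h8:0 → peak 8
Item 5@2: h1:6  h2:8  h3:5  h4:3  h5:3  h6:3  h7:0  h8:0 → peak 8
Item 5@3: h1:6  h2:6  h3:5  h4:5  h5:3  h6:3  h7:0  h8:0 → peak 6
Best is Item 5@3, peak 6.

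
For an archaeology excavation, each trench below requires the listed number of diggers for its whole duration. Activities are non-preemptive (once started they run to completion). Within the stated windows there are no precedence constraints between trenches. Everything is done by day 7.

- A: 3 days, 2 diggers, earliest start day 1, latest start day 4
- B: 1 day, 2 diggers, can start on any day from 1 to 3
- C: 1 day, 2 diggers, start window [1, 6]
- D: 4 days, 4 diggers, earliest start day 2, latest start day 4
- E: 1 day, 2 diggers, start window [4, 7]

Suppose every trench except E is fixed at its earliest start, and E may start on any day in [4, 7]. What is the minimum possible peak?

6

E@4: d1:6  d2:6  d3:6  d4:6  d5:4  d6:0  d7:0 → peak 6
E@5: d1:6  d2:6  d3:6  d4:4  d5:6  d6:0  d7:0 → peak 6
E@6: d1:6  d2:6  d3:6  d4:4  d5:4  d6:2  d7:0 → peak 6
E@7: d1:6  d2:6  d3:6  d4:4  d5:4  d6:0  d7:2 → peak 6
Best is E@4, peak 6.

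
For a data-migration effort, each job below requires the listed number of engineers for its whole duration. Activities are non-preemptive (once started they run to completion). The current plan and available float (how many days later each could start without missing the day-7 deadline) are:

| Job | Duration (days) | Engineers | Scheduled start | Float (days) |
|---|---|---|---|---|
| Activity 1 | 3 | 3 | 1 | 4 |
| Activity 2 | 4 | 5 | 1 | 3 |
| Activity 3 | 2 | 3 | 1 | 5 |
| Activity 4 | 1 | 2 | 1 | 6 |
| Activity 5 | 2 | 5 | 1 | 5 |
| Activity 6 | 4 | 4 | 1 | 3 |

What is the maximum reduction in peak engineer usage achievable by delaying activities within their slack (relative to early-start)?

12

Early-start peak: d1:22  d2:20  d3:12  d4:9  d5:0  d6:0  d7:0 ⇒ 22.
Leveled (Activity 1@1, Activity 2@4, Activity 3@1, Activity 4@1, Activity 5@6, Activity 6@2): d1:8  d2:10  d3:7  d4:9  d5:9  d6:10  d7:10 ⇒ 10.
Reduction 22 − 10 = 12.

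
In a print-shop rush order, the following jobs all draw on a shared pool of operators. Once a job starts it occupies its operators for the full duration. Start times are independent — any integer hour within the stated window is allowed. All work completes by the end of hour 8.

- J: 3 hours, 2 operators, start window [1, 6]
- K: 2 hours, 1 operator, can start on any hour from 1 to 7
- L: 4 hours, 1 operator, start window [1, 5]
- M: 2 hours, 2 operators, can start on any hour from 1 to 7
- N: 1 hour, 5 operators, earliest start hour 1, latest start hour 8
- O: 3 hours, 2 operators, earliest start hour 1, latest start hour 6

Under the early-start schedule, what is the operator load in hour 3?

5

At early start, hour 3 has: J, L, O.
Demand: 2 + 1 + 2 = 5.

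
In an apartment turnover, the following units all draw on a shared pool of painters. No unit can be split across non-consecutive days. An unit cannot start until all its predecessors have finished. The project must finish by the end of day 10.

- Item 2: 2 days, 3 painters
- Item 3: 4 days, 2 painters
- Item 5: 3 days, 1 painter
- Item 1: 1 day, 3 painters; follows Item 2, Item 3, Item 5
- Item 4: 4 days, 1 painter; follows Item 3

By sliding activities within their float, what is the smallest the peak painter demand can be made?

Early-start (Item 2@1, Item 3@1, Item 5@1, Item 1@5, Item 4@5) gives peak 6: d1:6  d2:6  d3:3  d4:2  d5:4  d6:1  d7:1  d8:1  d9:0  d10:0.
Shift Item 3→3, Item 1→7, Item 4→7.
Schedule Item 2@1, Item 3@3, Item 5@1, Item 1@7, Item 4@7: d1:4  d2:4  d3:3  d4:2  d5:2  d6:2  d7:4  d8:1  d9:1  d10:1 — peak 4.

4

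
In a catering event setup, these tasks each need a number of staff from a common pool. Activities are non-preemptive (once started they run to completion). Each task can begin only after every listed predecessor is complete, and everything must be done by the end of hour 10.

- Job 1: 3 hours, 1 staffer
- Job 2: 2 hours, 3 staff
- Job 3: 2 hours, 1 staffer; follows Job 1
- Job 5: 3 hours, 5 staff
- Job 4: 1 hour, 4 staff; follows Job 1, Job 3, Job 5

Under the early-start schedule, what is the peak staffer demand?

9

Early-start schedule: Job 1@1, Job 2@1, Job 3@4, Job 5@1, Job 4@6.
Load per hour: hour 1: 9, hour 2: 9, hour 3: 6, hour 4: 1, hour 5: 1, hour 6: 4, hour 7: 0, hour 8: 0, hour 9: 0, hour 10: 0.
Peak is 9.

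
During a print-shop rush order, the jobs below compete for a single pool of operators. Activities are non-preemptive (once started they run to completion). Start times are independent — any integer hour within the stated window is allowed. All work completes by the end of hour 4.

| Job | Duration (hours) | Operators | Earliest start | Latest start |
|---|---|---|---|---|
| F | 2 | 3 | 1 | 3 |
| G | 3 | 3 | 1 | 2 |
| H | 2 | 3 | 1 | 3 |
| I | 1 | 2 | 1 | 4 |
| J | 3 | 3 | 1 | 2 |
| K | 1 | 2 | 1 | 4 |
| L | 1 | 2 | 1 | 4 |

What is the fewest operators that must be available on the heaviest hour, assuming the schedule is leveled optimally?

Early-start (F@1, G@1, H@1, I@1, J@1, K@1, L@1) gives peak 18: h1:18  h2:12  h3:6  h4:0.
Shift H→3, I→4, K→4, L→4.
Schedule F@1, G@1, H@3, I@4, J@1, K@4, L@4: h1:9  h2:9  h3:9  h4:9 — peak 9.
Total operator-hours = 36 over 4 hours ⇒ peak ≥ ⌈36/4⌉ = 9, so 9 is optimal.

9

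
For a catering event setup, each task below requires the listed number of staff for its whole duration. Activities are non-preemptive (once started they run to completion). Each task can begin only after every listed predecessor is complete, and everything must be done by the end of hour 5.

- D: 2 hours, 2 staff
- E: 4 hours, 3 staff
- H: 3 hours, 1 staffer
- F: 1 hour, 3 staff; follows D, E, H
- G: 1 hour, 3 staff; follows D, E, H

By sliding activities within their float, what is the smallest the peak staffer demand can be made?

6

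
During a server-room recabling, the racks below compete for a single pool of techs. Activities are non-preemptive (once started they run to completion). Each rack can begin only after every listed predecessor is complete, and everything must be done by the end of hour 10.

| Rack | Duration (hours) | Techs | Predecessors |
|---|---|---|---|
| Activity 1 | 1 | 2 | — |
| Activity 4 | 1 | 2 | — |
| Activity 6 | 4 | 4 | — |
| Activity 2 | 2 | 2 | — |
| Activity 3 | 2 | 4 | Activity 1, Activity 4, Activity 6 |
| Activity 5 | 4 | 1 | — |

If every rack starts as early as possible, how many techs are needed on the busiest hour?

11

Early-start schedule: Activity 1@1, Activity 4@1, Activity 6@1, Activity 2@1, Activity 3@5, Activity 5@1.
Load per hour: hour 1: 11, hour 2: 7, hour 3: 5, hour 4: 5, hour 5: 4, hour 6: 4, hour 7: 0, hour 8: 0, hour 9: 0, hour 10: 0.
Peak is 11.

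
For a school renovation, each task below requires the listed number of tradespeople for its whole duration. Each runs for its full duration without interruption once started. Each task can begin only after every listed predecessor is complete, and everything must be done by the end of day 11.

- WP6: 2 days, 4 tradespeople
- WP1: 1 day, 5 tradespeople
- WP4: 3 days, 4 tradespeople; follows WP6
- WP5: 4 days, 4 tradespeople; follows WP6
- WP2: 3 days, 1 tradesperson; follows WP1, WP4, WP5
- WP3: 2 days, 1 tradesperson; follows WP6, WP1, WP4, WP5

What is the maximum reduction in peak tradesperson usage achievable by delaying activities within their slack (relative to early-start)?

Early-start peak: d1:9  d2:4  d3:8  d4:8  d5:8  d6:4  d7:2  d8:2  d9:1  d10:0  d11:0 ⇒ 9.
Leveled (WP6@1, WP1@3, WP4@4, WP5@4, WP2@8, WP3@8): d1:4  d2:4  d3:5  d4:8  d5:8  d6:8  d7:4  d8:2  d9:2  d10:1  d11:0 ⇒ 8.
Reduction 9 − 8 = 1.

1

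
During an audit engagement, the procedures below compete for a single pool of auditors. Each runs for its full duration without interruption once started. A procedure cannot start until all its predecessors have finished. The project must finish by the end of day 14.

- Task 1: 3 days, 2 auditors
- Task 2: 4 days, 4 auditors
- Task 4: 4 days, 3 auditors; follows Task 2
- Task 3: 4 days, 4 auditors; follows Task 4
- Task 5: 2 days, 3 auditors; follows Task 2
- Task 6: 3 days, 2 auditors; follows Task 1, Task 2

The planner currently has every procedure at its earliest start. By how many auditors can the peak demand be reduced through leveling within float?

Early-start peak: d1:6  d2:6  d3:6  d4:4  d5:8  d6:8  d7:5  d8:3  d9:4  d10:4  d11:4  d12:4  d13:0  d14:0 ⇒ 8.
Leveled (Task 1@5, Task 2@1, Task 4@5, Task 3@11, Task 5@9, Task 6@8): d1:4  d2:4  d3:4  d4:4  d5:5  d6:5  d7:5  d8:5  d9:5  d10:5  d11:4  d12:4  d13:4  d14:4 ⇒ 5.
Reduction 8 − 5 = 3.

3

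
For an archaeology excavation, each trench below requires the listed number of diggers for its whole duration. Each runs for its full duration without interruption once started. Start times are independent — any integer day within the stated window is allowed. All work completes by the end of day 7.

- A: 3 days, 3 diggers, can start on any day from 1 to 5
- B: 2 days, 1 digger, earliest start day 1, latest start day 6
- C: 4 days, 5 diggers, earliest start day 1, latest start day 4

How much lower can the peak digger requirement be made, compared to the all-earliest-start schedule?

Early-start peak: d1:9  d2:9  d3:8  d4:5  d5:0  d6:0  d7:0 ⇒ 9.
Leveled (A@1, B@1, C@4): d1:4  d2:4  d3:3  d4:5  d5:5  d6:5  d7:5 ⇒ 5.
Reduction 9 − 5 = 4.

4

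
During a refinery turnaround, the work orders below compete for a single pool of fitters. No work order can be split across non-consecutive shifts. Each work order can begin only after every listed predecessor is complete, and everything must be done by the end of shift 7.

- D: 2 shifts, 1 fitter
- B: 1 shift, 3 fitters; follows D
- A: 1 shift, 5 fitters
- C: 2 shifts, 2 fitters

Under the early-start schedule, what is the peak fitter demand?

Early-start schedule: D@1, B@3, A@1, C@1.
Load per shift: shift 1: 8, shift 2: 3, shift 3: 3, shift 4: 0, shift 5: 0, shift 6: 0, shift 7: 0.
Peak is 8.

8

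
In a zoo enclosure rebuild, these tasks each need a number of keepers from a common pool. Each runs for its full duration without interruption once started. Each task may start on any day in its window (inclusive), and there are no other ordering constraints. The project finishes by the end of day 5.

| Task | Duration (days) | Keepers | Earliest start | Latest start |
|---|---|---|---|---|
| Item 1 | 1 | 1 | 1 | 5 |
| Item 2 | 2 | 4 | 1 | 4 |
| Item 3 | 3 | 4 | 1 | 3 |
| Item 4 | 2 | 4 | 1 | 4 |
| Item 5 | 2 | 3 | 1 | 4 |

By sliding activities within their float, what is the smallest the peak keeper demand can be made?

8

Early-start (Item 1@1, Item 2@1, Item 3@1, Item 4@1, Item 5@1) gives peak 16: d1:16  d2:15  d3:4  d4:0  d5:0.
Shift Item 3→3, Item 4→2, Item 5→4.
Schedule Item 1@1, Item 2@1, Item 3@3, Item 4@2, Item 5@4: d1:5  d2:8  d3:8  d4:7  d5:7 — peak 8.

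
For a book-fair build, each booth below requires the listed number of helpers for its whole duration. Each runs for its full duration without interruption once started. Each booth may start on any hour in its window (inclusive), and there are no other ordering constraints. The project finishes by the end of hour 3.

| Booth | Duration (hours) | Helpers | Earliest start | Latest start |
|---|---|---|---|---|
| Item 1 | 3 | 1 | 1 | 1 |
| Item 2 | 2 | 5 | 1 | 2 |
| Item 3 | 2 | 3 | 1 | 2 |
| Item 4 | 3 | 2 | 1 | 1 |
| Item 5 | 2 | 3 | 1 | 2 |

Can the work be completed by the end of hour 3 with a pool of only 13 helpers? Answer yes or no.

The minimum achievable peak is 14; 13 < 14, so no feasible schedule stays within the cap.

no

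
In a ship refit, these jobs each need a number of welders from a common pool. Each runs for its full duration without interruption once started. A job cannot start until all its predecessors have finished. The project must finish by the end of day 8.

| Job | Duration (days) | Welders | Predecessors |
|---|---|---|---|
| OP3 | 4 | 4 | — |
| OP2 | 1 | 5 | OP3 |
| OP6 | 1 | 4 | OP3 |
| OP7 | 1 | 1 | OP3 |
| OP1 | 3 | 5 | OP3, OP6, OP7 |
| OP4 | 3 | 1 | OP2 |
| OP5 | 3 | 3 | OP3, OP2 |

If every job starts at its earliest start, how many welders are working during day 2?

At early start, day 2 has: OP3.
Demand: 4 = 4.

4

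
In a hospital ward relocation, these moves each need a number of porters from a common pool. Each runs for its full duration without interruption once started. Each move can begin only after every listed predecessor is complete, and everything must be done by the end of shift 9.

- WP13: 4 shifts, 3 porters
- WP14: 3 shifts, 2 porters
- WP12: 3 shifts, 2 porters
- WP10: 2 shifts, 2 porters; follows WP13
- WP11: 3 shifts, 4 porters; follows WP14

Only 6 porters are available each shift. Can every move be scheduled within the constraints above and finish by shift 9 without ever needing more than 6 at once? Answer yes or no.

yes

Schedule WP13@1, WP14@1, WP12@4, WP10@5, WP11@7: s1:5  s2:5  s3:5  s4:5  s5:4  s6:4  s7:4  s8:4  s9:4 — peak 5 ≤ 6.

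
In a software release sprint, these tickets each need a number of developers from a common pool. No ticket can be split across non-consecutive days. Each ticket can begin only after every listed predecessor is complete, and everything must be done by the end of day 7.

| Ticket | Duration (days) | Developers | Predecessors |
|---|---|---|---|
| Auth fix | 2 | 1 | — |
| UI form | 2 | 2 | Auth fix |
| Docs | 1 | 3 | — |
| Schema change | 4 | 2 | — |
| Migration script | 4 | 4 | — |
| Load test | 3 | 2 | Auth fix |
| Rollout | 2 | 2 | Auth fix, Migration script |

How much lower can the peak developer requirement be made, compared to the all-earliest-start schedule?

Early-start peak: d1:10  d2:7  d3:10  d4:10  d5:4  d6:2  d7:0 ⇒ 10.
Leveled (Auth fix@1, UI form@5, Docs@5, Schema change@1, Migration script@1, Load test@5, Rollout@6): d1:7  d2:7  d3:6  d4:6  d5:7  d6:6  d7:4 ⇒ 7.
Reduction 10 − 7 = 3.

3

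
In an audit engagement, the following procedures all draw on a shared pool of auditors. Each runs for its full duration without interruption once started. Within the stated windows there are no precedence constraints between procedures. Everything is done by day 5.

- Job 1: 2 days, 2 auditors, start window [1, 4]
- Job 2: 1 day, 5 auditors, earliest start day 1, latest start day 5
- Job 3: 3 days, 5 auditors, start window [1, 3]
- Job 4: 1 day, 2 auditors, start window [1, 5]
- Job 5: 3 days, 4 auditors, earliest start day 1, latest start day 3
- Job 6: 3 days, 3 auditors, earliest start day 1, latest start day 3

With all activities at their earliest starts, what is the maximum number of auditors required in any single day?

21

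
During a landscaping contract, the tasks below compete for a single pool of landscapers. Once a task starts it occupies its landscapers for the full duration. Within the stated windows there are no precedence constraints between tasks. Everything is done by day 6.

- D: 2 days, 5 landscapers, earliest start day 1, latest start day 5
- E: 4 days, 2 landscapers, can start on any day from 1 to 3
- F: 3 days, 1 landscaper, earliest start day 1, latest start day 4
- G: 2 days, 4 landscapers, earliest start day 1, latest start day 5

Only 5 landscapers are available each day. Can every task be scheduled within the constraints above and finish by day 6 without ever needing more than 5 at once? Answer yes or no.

The minimum achievable peak is 6; 5 < 6, so no feasible schedule stays within the cap.

no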